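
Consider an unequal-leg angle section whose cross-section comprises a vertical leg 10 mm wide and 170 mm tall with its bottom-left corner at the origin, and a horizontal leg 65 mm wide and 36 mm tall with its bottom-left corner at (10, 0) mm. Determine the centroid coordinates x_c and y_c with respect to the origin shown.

x_c = 26.72 mm, y_c = 46.19 mm

Part | A | x̄ᵢ | ȳᵢ | A·x̄ᵢ | A·ȳᵢ
vertical leg | 1700.00 | 5.00 | 85.00 | 8500.00 | 144500.00
horizontal leg | 2340.00 | 42.50 | 18.00 | 99450.00 | 42120.00
Σ | 4040.00 |  |  | 107950.00 | 186620.00
x_c = 107950.00 / 4040.00 = 26.72 mm
y_c = 186620.00 / 4040.00 = 46.19 mm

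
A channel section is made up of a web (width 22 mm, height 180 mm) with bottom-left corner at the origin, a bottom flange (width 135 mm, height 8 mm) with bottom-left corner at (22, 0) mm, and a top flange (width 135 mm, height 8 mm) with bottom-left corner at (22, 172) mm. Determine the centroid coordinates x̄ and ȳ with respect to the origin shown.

web: A = 22 × 180 = 3960.00, centroid at (11.00, 90.00).
bottom flange: A = 135 × 8 = 1080.00, centroid at (89.50, 4.00).
top flange: A = 135 × 8 = 1080.00, centroid at (89.50, 176.00).
ΣA = 6120.00 mm²
ΣAx̄ = (3960.00)(11.00) + (1080.00)(89.50) + (1080.00)(89.50) = 236880.00 mm³
ΣAȳ = (3960.00)(90.00) + (1080.00)(4.00) + (1080.00)(176.00) = 550800.00 mm³
x̄ = 236880.00 / 6120.00 = 38.71 mm
ȳ = 550800.00 / 6120.00 = 90.00 mm

x̄ = 38.71 mm, ȳ = 90.00 mm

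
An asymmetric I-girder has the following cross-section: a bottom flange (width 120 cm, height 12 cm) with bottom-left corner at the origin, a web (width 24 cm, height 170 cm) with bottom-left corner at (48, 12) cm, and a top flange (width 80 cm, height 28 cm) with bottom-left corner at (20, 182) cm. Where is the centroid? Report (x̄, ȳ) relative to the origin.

x̄ = 60.00 cm, ȳ = 108.69 cm

bottom flange: A = 120 × 12 = 1440.00, centroid at (60.00, 6.00).
web: A = 24 × 170 = 4080.00, centroid at (60.00, 97.00).
top flange: A = 80 × 28 = 2240.00, centroid at (60.00, 196.00).
ΣA = 7760.00 cm²
ΣAx̄ = (1440.00)(60.00) + (4080.00)(60.00) + (2240.00)(60.00) = 465600.00 cm³
ΣAȳ = (1440.00)(6.00) + (4080.00)(97.00) + (2240.00)(196.00) = 843440.00 cm³
x̄ = 465600.00 / 7760.00 = 60.00 cm
ȳ = 843440.00 / 7760.00 = 108.69 cm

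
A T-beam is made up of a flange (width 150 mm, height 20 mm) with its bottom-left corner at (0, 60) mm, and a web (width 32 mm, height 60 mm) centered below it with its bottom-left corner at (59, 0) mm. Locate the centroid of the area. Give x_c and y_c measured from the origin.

x_c = 75.00 mm, y_c = 54.39 mm

Part | A | x̄ᵢ | ȳᵢ | A·x̄ᵢ | A·ȳᵢ
web | 1920.00 | 75.00 | 30.00 | 144000.00 | 57600.00
flange | 3000.00 | 75.00 | 70.00 | 225000.00 | 210000.00
Σ | 4920.00 |  |  | 369000.00 | 267600.00
x_c = 369000.00 / 4920.00 = 75.00 mm
y_c = 267600.00 / 4920.00 = 54.39 mm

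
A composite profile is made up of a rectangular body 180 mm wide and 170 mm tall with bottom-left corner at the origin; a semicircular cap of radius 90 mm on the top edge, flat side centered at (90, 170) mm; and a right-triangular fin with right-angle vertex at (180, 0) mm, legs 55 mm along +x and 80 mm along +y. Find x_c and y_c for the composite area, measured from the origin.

rectangular body: A = 180 × 170 = 30600.00, centroid at (90.00, 85.00).
semicircular top: A = ½π·90² = 12723.45, centroid at (90.00, 208.20).
triangular fin: A = ½·55·80 = 2200.00, centroid at (198.33, 26.67).
ΣA = 45523.45 mm², ΣAx_c = 4335443.86 mm³, ΣAy_c = 5308653.21 mm³.
x_c = 4335443.86/45523.45 = 95.24 mm; y_c = 5308653.21/45523.45 = 116.61 mm.

x_c = 95.24 mm, y_c = 116.61 mm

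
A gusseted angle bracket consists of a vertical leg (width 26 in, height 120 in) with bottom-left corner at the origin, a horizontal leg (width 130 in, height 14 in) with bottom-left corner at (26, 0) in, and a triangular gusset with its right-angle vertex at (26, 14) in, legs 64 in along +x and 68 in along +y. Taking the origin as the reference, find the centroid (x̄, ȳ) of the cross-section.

vertical leg: A = 26 × 120 = 3120.00, centroid at (13.00, 60.00).
horizontal leg: A = 130 × 14 = 1820.00, centroid at (91.00, 7.00).
gusset: A = ½·64·68 = 2176.00, centroid at (47.33, 36.67).
ΣA = 7116.00 in²
ΣAx̄ = (3120.00)(13.00) + (1820.00)(91.00) + (2176.00)(47.33) = 309177.33 in³
ΣAȳ = (3120.00)(60.00) + (1820.00)(7.00) + (2176.00)(36.67) = 279726.67 in³
x̄ = 309177.33 / 7116.00 = 43.45 in
ȳ = 279726.67 / 7116.00 = 39.31 in

x̄ = 43.45 in, ȳ = 39.31 in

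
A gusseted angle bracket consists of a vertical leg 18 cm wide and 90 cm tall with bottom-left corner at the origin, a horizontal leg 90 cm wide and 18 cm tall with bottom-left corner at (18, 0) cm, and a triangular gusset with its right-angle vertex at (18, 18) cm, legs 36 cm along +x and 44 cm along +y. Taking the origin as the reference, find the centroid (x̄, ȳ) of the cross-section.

x̄ = 34.82 cm, ȳ = 28.11 cm

vertical leg: A = 18 × 90 = 1620.00, centroid at (9.00, 45.00).
horizontal leg: A = 90 × 18 = 1620.00, centroid at (63.00, 9.00).
gusset: A = ½·36·44 = 792.00, centroid at (30.00, 32.67).
ΣA = 4032.00 cm²
ΣAx̄ = (1620.00)(9.00) + (1620.00)(63.00) + (792.00)(30.00) = 140400.00 cm³
ΣAȳ = (1620.00)(45.00) + (1620.00)(9.00) + (792.00)(32.67) = 113352.00 cm³
x̄ = 140400.00 / 4032.00 = 34.82 cm
ȳ = 113352.00 / 4032.00 = 28.11 cm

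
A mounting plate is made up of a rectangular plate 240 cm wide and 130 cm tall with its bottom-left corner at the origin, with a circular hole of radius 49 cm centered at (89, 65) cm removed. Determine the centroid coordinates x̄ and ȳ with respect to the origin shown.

x̄ = 129.88 cm, ȳ = 65.00 cm

plate: A = 240 × 130 = 31200.00, centroid at (120.00, 65.00).
hole: A = −π·49² = -7542.96, centroid at (89.00, 65.00).
ΣA = 23657.04 cm²
ΣAx̄ = (31200.00)(120.00) + (-7542.96)(89.00) = 3072676.21 cm³
ΣAȳ = (31200.00)(65.00) + (-7542.96)(65.00) = 1537707.34 cm³
x̄ = 3072676.21 / 23657.04 = 129.88 cm
ȳ = 1537707.34 / 23657.04 = 65.00 cm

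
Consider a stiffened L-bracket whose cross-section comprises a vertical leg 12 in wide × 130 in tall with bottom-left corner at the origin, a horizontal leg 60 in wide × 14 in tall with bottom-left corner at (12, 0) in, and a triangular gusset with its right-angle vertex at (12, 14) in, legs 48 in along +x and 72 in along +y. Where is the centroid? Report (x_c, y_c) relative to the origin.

vertical leg: A = 12 × 130 = 1560.00, centroid at (6.00, 65.00).
horizontal leg: A = 60 × 14 = 840.00, centroid at (42.00, 7.00).
gusset: A = ½·48·72 = 1728.00, centroid at (28.00, 38.00).
ΣA = 4128.00 in², ΣAx_c = 93024.00 in³, ΣAy_c = 172944.00 in³.
x_c = 93024.00/4128.00 = 22.53 in; y_c = 172944.00/4128.00 = 41.90 in.

x_c = 22.53 in, y_c = 41.90 in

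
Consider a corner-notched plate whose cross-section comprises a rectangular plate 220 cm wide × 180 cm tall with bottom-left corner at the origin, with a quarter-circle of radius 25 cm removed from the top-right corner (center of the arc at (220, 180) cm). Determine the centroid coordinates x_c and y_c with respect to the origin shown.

x_c = 108.75 cm, y_c = 89.00 cm

plate: A = 220 × 180 = 39600.00, centroid at (110.00, 90.00).
removed quarter-circle: A = −¼π·25² = -490.87, centroid at (209.39, 169.39).
ΣA = 39109.13 cm²
ΣAx_c = (39600.00)(110.00) + (-490.87)(209.39) = 4253216.09 cm³
ΣAy_c = (39600.00)(90.00) + (-490.87)(169.39) = 3480851.04 cm³
x_c = 4253216.09 / 39109.13 = 108.75 cm
y_c = 3480851.04 / 39109.13 = 89.00 cm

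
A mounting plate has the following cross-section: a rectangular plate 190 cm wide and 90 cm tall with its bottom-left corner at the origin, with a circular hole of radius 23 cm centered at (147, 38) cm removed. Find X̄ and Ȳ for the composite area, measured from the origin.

X̄ = 89.40 cm, Ȳ = 45.75 cm

plate: A = 190 × 90 = 17100.00, centroid at (95.00, 45.00).
hole: A = −π·23² = -1661.90, centroid at (147.00, 38.00).
ΣA = 15438.10 cm²
ΣAX̄ = (17100.00)(95.00) + (-1661.90)(147.00) = 1380200.33 cm³
ΣAȲ = (17100.00)(45.00) + (-1661.90)(38.00) = 706347.70 cm³
X̄ = 1380200.33 / 15438.10 = 89.40 cm
Ȳ = 706347.70 / 15438.10 = 45.75 cm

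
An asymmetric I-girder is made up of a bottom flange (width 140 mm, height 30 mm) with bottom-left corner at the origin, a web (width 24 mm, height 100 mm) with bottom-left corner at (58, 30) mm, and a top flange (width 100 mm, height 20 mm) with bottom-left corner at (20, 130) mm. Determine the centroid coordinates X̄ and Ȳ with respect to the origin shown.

X̄ = 70.00 mm, Ȳ = 62.21 mm

Part | A | x̄ᵢ | ȳᵢ | A·x̄ᵢ | A·ȳᵢ
bottom flange | 4200.00 | 70.00 | 15.00 | 294000.00 | 63000.00
web | 2400.00 | 70.00 | 80.00 | 168000.00 | 192000.00
top flange | 2000.00 | 70.00 | 140.00 | 140000.00 | 280000.00
Σ | 8600.00 |  |  | 602000.00 | 535000.00
X̄ = 602000.00 / 8600.00 = 70.00 mm
Ȳ = 535000.00 / 8600.00 = 62.21 mm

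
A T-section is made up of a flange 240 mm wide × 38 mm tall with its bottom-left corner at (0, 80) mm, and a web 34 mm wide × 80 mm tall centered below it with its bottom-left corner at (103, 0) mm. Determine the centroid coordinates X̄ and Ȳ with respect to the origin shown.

Part | A | x̄ᵢ | ȳᵢ | A·x̄ᵢ | A·ȳᵢ
web | 2720.00 | 120.00 | 40.00 | 326400.00 | 108800.00
flange | 9120.00 | 120.00 | 99.00 | 1094400.00 | 902880.00
Σ | 11840.00 |  |  | 1420800.00 | 1011680.00
X̄ = 1420800.00 / 11840.00 = 120.00 mm
Ȳ = 1011680.00 / 11840.00 = 85.45 mm

X̄ = 120.00 mm, Ȳ = 85.45 mm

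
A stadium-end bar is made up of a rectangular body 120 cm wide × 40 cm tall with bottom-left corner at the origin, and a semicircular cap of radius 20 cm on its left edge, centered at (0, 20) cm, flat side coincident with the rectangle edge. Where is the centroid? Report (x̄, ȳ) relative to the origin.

rectangular body: A = 120 × 40 = 4800.00, centroid at (60.00, 20.00).
semicircular end: A = ½π·20² = 628.32, centroid at (-8.49, 20.00).
ΣA = 5428.32 cm²
ΣAx̄ = (4800.00)(60.00) + (628.32)(-8.49) = 282666.67 cm³
ΣAȳ = (4800.00)(20.00) + (628.32)(20.00) = 108566.37 cm³
x̄ = 282666.67 / 5428.32 = 52.07 cm
ȳ = 108566.37 / 5428.32 = 20.00 cm

x̄ = 52.07 cm, ȳ = 20.00 cm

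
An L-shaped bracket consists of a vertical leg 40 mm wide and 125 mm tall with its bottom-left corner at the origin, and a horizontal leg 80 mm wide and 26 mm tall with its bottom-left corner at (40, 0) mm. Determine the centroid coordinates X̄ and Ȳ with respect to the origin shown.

X̄ = 37.63 mm, Ȳ = 47.96 mm

Part | A | x̄ᵢ | ȳᵢ | A·x̄ᵢ | A·ȳᵢ
vertical leg | 5000.00 | 20.00 | 62.50 | 100000.00 | 312500.00
horizontal leg | 2080.00 | 80.00 | 13.00 | 166400.00 | 27040.00
Σ | 7080.00 |  |  | 266400.00 | 339540.00
X̄ = 266400.00 / 7080.00 = 37.63 mm
Ȳ = 339540.00 / 7080.00 = 47.96 mm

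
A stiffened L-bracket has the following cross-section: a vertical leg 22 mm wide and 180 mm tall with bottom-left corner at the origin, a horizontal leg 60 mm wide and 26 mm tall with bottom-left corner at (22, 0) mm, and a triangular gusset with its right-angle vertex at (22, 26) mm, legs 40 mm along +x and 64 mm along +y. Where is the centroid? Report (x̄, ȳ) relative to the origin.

vertical leg: A = 22 × 180 = 3960.00, centroid at (11.00, 90.00).
horizontal leg: A = 60 × 26 = 1560.00, centroid at (52.00, 13.00).
gusset: A = ½·40·64 = 1280.00, centroid at (35.33, 47.33).
ΣA = 6800.00 mm²
ΣAx̄ = (3960.00)(11.00) + (1560.00)(52.00) + (1280.00)(35.33) = 169906.67 mm³
ΣAȳ = (3960.00)(90.00) + (1560.00)(13.00) + (1280.00)(47.33) = 437266.67 mm³
x̄ = 169906.67 / 6800.00 = 24.99 mm
ȳ = 437266.67 / 6800.00 = 64.30 mm

x̄ = 24.99 mm, ȳ = 64.30 mm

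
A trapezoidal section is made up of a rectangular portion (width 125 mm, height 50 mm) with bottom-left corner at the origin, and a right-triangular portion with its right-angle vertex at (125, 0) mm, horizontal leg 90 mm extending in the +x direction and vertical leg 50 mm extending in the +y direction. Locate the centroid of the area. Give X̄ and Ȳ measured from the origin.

X̄ = 86.99 mm, Ȳ = 22.79 mm

Part | A | x̄ᵢ | ȳᵢ | A·x̄ᵢ | A·ȳᵢ
rectangular portion | 6250.00 | 62.50 | 25.00 | 390625.00 | 156250.00
triangular portion | 2250.00 | 155.00 | 16.67 | 348750.00 | 37500.00
Σ | 8500.00 |  |  | 739375.00 | 193750.00
X̄ = 739375.00 / 8500.00 = 86.99 mm
Ȳ = 193750.00 / 8500.00 = 22.79 mm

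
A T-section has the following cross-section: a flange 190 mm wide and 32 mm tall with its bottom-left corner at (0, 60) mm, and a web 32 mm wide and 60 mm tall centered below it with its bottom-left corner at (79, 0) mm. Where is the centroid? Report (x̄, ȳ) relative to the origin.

x̄ = 95.00 mm, ȳ = 64.96 mm

Part | A | x̄ᵢ | ȳᵢ | A·x̄ᵢ | A·ȳᵢ
web | 1920.00 | 95.00 | 30.00 | 182400.00 | 57600.00
flange | 6080.00 | 95.00 | 76.00 | 577600.00 | 462080.00
Σ | 8000.00 |  |  | 760000.00 | 519680.00
x̄ = 760000.00 / 8000.00 = 95.00 mm
ȳ = 519680.00 / 8000.00 = 64.96 mm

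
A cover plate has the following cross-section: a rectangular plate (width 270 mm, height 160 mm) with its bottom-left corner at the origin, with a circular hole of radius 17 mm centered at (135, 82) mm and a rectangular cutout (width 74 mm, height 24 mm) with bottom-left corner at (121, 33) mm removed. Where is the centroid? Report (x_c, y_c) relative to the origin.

Part | A | x̄ᵢ | ȳᵢ | A·x̄ᵢ | A·ȳᵢ
plate | 43200.00 | 135.00 | 80.00 | 5832000.00 | 3456000.00
hole 1 | -907.92 | 135.00 | 82.00 | -122569.24 | -74449.46
hole 2 | -1776.00 | 158.00 | 45.00 | -280608.00 | -79920.00
Σ | 40516.08 |  |  | 5428822.76 | 3301630.54
x_c = 5428822.76 / 40516.08 = 133.99 mm
y_c = 3301630.54 / 40516.08 = 81.49 mm

x_c = 133.99 mm, y_c = 81.49 mm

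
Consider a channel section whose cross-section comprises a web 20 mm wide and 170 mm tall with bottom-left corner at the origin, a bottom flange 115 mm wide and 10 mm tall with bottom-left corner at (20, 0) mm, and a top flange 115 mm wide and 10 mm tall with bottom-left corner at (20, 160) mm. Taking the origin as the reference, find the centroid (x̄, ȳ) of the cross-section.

web: A = 20 × 170 = 3400.00, centroid at (10.00, 85.00).
bottom flange: A = 115 × 10 = 1150.00, centroid at (77.50, 5.00).
top flange: A = 115 × 10 = 1150.00, centroid at (77.50, 165.00).
ΣA = 5700.00 mm²
ΣAx̄ = (3400.00)(10.00) + (1150.00)(77.50) + (1150.00)(77.50) = 212250.00 mm³
ΣAȳ = (3400.00)(85.00) + (1150.00)(5.00) + (1150.00)(165.00) = 484500.00 mm³
x̄ = 212250.00 / 5700.00 = 37.24 mm
ȳ = 484500.00 / 5700.00 = 85.00 mm

x̄ = 37.24 mm, ȳ = 85.00 mm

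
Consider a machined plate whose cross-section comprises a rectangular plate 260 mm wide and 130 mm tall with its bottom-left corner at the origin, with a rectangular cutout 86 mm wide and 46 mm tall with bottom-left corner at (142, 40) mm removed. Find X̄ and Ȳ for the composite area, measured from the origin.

Part | A | x̄ᵢ | ȳᵢ | A·x̄ᵢ | A·ȳᵢ
plate | 33800.00 | 130.00 | 65.00 | 4394000.00 | 2197000.00
hole | -3956.00 | 185.00 | 63.00 | -731860.00 | -249228.00
Σ | 29844.00 |  |  | 3662140.00 | 1947772.00
X̄ = 3662140.00 / 29844.00 = 122.71 mm
Ȳ = 1947772.00 / 29844.00 = 65.27 mm

X̄ = 122.71 mm, Ȳ = 65.27 mm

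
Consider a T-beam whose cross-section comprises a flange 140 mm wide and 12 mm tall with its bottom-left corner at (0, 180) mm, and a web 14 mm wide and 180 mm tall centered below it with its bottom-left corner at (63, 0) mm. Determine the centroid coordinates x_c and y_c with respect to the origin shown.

web: A = 14 × 180 = 2520.00, centroid at (70.00, 90.00).
flange: A = 140 × 12 = 1680.00, centroid at (70.00, 186.00).
ΣA = 4200.00 mm², ΣAx_c = 294000.00 mm³, ΣAy_c = 539280.00 mm³.
x_c = 294000.00/4200.00 = 70.00 mm; y_c = 539280.00/4200.00 = 128.40 mm.

x_c = 70.00 mm, y_c = 128.40 mm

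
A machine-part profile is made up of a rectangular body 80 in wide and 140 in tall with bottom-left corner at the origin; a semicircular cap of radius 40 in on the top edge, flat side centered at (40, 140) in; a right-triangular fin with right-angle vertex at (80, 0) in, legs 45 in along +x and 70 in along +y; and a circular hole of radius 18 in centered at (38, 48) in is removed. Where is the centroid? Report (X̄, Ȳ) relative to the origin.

rectangular body: A = 80 × 140 = 11200.00, centroid at (40.00, 70.00).
semicircular top: A = ½π·40² = 2513.27, centroid at (40.00, 156.98).
triangular fin: A = ½·45·70 = 1575.00, centroid at (95.00, 23.33).
hole: A = −π·18² = -1017.88, centroid at (38.00, 48.00).
ΣA = 14270.40 in², ΣAX̄ = 659476.68 in³, ΣAȲ = 1166416.99 in³.
X̄ = 659476.68/14270.40 = 46.21 in; Ȳ = 1166416.99/14270.40 = 81.74 in.

X̄ = 46.21 in, Ȳ = 81.74 in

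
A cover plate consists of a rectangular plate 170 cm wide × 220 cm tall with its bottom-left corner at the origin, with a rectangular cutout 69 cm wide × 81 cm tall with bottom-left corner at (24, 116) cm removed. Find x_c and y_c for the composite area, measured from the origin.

x_c = 89.66 cm, y_c = 101.83 cm

Part | A | x̄ᵢ | ȳᵢ | A·x̄ᵢ | A·ȳᵢ
plate | 37400.00 | 85.00 | 110.00 | 3179000.00 | 4114000.00
hole | -5589.00 | 58.50 | 156.50 | -326956.50 | -874678.50
Σ | 31811.00 |  |  | 2852043.50 | 3239321.50
x_c = 2852043.50 / 31811.00 = 89.66 cm
y_c = 3239321.50 / 31811.00 = 101.83 cm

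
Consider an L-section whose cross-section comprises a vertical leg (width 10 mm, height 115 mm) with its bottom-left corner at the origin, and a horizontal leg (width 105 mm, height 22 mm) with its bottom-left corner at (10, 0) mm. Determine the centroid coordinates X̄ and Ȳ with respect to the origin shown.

X̄ = 43.39 mm, Ȳ = 26.46 mm

vertical leg: A = 10 × 115 = 1150.00, centroid at (5.00, 57.50).
horizontal leg: A = 105 × 22 = 2310.00, centroid at (62.50, 11.00).
ΣA = 3460.00 mm²
ΣAX̄ = (1150.00)(5.00) + (2310.00)(62.50) = 150125.00 mm³
ΣAȲ = (1150.00)(57.50) + (2310.00)(11.00) = 91535.00 mm³
X̄ = 150125.00 / 3460.00 = 43.39 mm
Ȳ = 91535.00 / 3460.00 = 26.46 mm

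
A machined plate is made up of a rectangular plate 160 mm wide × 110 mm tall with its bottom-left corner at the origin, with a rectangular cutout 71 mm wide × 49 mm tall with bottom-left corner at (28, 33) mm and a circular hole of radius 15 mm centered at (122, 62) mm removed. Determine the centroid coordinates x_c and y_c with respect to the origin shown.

x_c = 82.07 mm, y_c = 53.98 mm

plate: A = 160 × 110 = 17600.00, centroid at (80.00, 55.00).
hole 1: A = −(71 × 49) = -3479.00, centroid at (63.50, 57.50).
hole 2: A = −π·15² = -706.86, centroid at (122.00, 62.00).
ΣA = 13414.14 mm², ΣAx_c = 1100846.78 mm³, ΣAy_c = 724132.28 mm³.
x_c = 1100846.78/13414.14 = 82.07 mm; y_c = 724132.28/13414.14 = 53.98 mm.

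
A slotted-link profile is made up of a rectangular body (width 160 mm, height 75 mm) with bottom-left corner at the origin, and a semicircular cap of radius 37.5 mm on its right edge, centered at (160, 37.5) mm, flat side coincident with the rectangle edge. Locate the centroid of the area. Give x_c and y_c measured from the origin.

x_c = 94.91 mm, y_c = 37.50 mm

rectangular body: A = 160 × 75 = 12000.00, centroid at (80.00, 37.50).
semicircular end: A = ½π·37.5² = 2208.93, centroid at (175.92, 37.50).
ΣA = 14208.93 mm², ΣAx_c = 1348585.42 mm³, ΣAy_c = 532834.96 mm³.
x_c = 1348585.42/14208.93 = 94.91 mm; y_c = 532834.96/14208.93 = 37.50 mm.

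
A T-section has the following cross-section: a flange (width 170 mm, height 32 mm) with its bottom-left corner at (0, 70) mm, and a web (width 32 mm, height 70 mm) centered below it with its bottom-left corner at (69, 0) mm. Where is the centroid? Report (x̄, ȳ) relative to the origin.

x̄ = 85.00 mm, ȳ = 71.12 mm

Part | A | x̄ᵢ | ȳᵢ | A·x̄ᵢ | A·ȳᵢ
web | 2240.00 | 85.00 | 35.00 | 190400.00 | 78400.00
flange | 5440.00 | 85.00 | 86.00 | 462400.00 | 467840.00
Σ | 7680.00 |  |  | 652800.00 | 546240.00
x̄ = 652800.00 / 7680.00 = 85.00 mm
ȳ = 546240.00 / 7680.00 = 71.12 mm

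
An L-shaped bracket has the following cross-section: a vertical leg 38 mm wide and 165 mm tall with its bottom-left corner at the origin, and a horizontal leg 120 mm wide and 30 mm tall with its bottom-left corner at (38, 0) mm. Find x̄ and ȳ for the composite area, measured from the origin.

x̄ = 47.81 mm, ȳ = 57.88 mm

vertical leg: A = 38 × 165 = 6270.00, centroid at (19.00, 82.50).
horizontal leg: A = 120 × 30 = 3600.00, centroid at (98.00, 15.00).
ΣA = 9870.00 mm², ΣAx̄ = 471930.00 mm³, ΣAȳ = 571275.00 mm³.
x̄ = 471930.00/9870.00 = 47.81 mm; ȳ = 571275.00/9870.00 = 57.88 mm.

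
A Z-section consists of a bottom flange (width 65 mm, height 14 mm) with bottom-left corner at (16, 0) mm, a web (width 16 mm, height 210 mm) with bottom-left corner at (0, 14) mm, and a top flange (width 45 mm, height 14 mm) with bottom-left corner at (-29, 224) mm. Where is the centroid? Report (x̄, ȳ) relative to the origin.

x̄ = 13.66 mm, ȳ = 112.60 mm

Part | A | x̄ᵢ | ȳᵢ | A·x̄ᵢ | A·ȳᵢ
bottom flange | 910.00 | 48.50 | 7.00 | 44135.00 | 6370.00
web | 3360.00 | 8.00 | 119.00 | 26880.00 | 399840.00
top flange | 630.00 | -6.50 | 231.00 | -4095.00 | 145530.00
Σ | 4900.00 |  |  | 66920.00 | 551740.00
x̄ = 66920.00 / 4900.00 = 13.66 mm
ȳ = 551740.00 / 4900.00 = 112.60 mm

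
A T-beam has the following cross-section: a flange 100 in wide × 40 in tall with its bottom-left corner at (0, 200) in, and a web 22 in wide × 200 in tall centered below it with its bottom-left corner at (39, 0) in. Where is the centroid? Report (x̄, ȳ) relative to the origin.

Part | A | x̄ᵢ | ȳᵢ | A·x̄ᵢ | A·ȳᵢ
web | 4400.00 | 50.00 | 100.00 | 220000.00 | 440000.00
flange | 4000.00 | 50.00 | 220.00 | 200000.00 | 880000.00
Σ | 8400.00 |  |  | 420000.00 | 1320000.00
x̄ = 420000.00 / 8400.00 = 50.00 in
ȳ = 1320000.00 / 8400.00 = 157.14 in

x̄ = 50.00 in, ȳ = 157.14 in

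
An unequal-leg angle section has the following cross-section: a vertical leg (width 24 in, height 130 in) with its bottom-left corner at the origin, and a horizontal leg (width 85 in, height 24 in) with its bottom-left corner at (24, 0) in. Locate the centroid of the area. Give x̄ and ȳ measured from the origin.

vertical leg: A = 24 × 130 = 3120.00, centroid at (12.00, 65.00).
horizontal leg: A = 85 × 24 = 2040.00, centroid at (66.50, 12.00).
ΣA = 5160.00 in², ΣAx̄ = 173100.00 in³, ΣAȳ = 227280.00 in³.
x̄ = 173100.00/5160.00 = 33.55 in; ȳ = 227280.00/5160.00 = 44.05 in.

x̄ = 33.55 in, ȳ = 44.05 in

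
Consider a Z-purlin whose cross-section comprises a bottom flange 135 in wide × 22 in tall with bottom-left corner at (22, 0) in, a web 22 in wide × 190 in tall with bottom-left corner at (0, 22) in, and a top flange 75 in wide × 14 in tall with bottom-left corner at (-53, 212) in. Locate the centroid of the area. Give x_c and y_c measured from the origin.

Part | A | x̄ᵢ | ȳᵢ | A·x̄ᵢ | A·ȳᵢ
bottom flange | 2970.00 | 89.50 | 11.00 | 265815.00 | 32670.00
web | 4180.00 | 11.00 | 117.00 | 45980.00 | 489060.00
top flange | 1050.00 | -15.50 | 219.00 | -16275.00 | 229950.00
Σ | 8200.00 |  |  | 295520.00 | 751680.00
x_c = 295520.00 / 8200.00 = 36.04 in
y_c = 751680.00 / 8200.00 = 91.67 in

x_c = 36.04 in, y_c = 91.67 in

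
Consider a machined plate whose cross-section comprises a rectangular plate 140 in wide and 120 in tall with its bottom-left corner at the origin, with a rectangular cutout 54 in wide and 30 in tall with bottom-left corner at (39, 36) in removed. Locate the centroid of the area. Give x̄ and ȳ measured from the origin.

Part | A | x̄ᵢ | ȳᵢ | A·x̄ᵢ | A·ȳᵢ
plate | 16800.00 | 70.00 | 60.00 | 1176000.00 | 1008000.00
hole | -1620.00 | 66.00 | 51.00 | -106920.00 | -82620.00
Σ | 15180.00 |  |  | 1069080.00 | 925380.00
x̄ = 1069080.00 / 15180.00 = 70.43 in
ȳ = 925380.00 / 15180.00 = 60.96 in

x̄ = 70.43 in, ȳ = 60.96 in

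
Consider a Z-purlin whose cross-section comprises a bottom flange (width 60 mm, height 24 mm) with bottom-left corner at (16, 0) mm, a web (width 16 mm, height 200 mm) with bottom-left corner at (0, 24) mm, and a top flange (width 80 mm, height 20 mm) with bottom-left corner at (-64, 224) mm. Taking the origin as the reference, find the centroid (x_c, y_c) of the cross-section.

x_c = 8.56 mm, y_c = 126.36 mm

bottom flange: A = 60 × 24 = 1440.00, centroid at (46.00, 12.00).
web: A = 16 × 200 = 3200.00, centroid at (8.00, 124.00).
top flange: A = 80 × 20 = 1600.00, centroid at (-24.00, 234.00).
ΣA = 6240.00 mm²
ΣAx_c = (1440.00)(46.00) + (3200.00)(8.00) + (1600.00)(-24.00) = 53440.00 mm³
ΣAy_c = (1440.00)(12.00) + (3200.00)(124.00) + (1600.00)(234.00) = 788480.00 mm³
x_c = 53440.00 / 6240.00 = 8.56 mm
y_c = 788480.00 / 6240.00 = 126.36 mm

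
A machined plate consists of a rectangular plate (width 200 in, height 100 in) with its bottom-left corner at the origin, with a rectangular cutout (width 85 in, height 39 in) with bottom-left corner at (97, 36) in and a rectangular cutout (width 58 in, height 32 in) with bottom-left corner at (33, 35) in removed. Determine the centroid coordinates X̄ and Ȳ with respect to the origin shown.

plate: A = 200 × 100 = 20000.00, centroid at (100.00, 50.00).
hole 1: A = −(85 × 39) = -3315.00, centroid at (139.50, 55.50).
hole 2: A = −(58 × 32) = -1856.00, centroid at (62.00, 51.00).
ΣA = 14829.00 in²
ΣAX̄ = (20000.00)(100.00) + (-3315.00)(139.50) + (-1856.00)(62.00) = 1422485.50 in³
ΣAȲ = (20000.00)(50.00) + (-3315.00)(55.50) + (-1856.00)(51.00) = 721361.50 in³
X̄ = 1422485.50 / 14829.00 = 95.93 in
Ȳ = 721361.50 / 14829.00 = 48.65 in

X̄ = 95.93 in, Ȳ = 48.65 in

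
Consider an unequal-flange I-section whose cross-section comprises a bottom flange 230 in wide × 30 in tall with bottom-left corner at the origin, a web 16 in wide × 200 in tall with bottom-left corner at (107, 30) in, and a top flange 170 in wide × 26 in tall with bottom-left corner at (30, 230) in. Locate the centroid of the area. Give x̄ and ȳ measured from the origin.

x̄ = 115.00 in, ȳ = 109.75 in

bottom flange: A = 230 × 30 = 6900.00, centroid at (115.00, 15.00).
web: A = 16 × 200 = 3200.00, centroid at (115.00, 130.00).
top flange: A = 170 × 26 = 4420.00, centroid at (115.00, 243.00).
ΣA = 14520.00 in², ΣAx̄ = 1669800.00 in³, ΣAȳ = 1593560.00 in³.
x̄ = 1669800.00/14520.00 = 115.00 in; ȳ = 1593560.00/14520.00 = 109.75 in.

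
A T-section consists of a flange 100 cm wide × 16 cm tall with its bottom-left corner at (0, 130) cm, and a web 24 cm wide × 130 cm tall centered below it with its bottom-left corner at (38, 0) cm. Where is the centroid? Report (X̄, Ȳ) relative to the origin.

web: A = 24 × 130 = 3120.00, centroid at (50.00, 65.00).
flange: A = 100 × 16 = 1600.00, centroid at (50.00, 138.00).
ΣA = 4720.00 cm², ΣAX̄ = 236000.00 cm³, ΣAȲ = 423600.00 cm³.
X̄ = 236000.00/4720.00 = 50.00 cm; Ȳ = 423600.00/4720.00 = 89.75 cm.

X̄ = 50.00 cm, Ȳ = 89.75 cm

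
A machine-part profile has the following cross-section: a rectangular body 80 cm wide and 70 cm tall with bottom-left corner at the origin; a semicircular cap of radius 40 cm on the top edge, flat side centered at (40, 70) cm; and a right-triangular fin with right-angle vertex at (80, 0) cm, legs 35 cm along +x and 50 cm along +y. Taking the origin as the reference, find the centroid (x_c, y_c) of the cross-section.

rectangular body: A = 80 × 70 = 5600.00, centroid at (40.00, 35.00).
semicircular top: A = ½π·40² = 2513.27, centroid at (40.00, 86.98).
triangular fin: A = ½·35·50 = 875.00, centroid at (91.67, 16.67).
ΣA = 8988.27 cm², ΣAx_c = 404739.30 cm³, ΣAy_c = 429179.19 cm³.
x_c = 404739.30/8988.27 = 45.03 cm; y_c = 429179.19/8988.27 = 47.75 cm.

x_c = 45.03 cm, y_c = 47.75 cm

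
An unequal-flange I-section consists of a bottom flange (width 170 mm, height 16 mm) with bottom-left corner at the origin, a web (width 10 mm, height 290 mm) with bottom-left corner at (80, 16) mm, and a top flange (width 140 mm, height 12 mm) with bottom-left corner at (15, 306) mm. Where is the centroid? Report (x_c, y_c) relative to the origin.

bottom flange: A = 170 × 16 = 2720.00, centroid at (85.00, 8.00).
web: A = 10 × 290 = 2900.00, centroid at (85.00, 161.00).
top flange: A = 140 × 12 = 1680.00, centroid at (85.00, 312.00).
ΣA = 7300.00 mm²
ΣAx_c = (2720.00)(85.00) + (2900.00)(85.00) + (1680.00)(85.00) = 620500.00 mm³
ΣAy_c = (2720.00)(8.00) + (2900.00)(161.00) + (1680.00)(312.00) = 1012820.00 mm³
x_c = 620500.00 / 7300.00 = 85.00 mm
y_c = 1012820.00 / 7300.00 = 138.74 mm

x_c = 85.00 mm, y_c = 138.74 mm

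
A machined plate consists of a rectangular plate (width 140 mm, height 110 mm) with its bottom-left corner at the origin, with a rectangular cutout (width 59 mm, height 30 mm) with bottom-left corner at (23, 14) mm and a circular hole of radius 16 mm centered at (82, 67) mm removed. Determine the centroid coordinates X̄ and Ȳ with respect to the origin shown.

Part | A | x̄ᵢ | ȳᵢ | A·x̄ᵢ | A·ȳᵢ
plate | 15400.00 | 70.00 | 55.00 | 1078000.00 | 847000.00
hole 1 | -1770.00 | 52.50 | 29.00 | -92925.00 | -51330.00
hole 2 | -804.25 | 82.00 | 67.00 | -65948.31 | -53884.60
Σ | 12825.75 |  |  | 919126.69 | 741785.40
X̄ = 919126.69 / 12825.75 = 71.66 mm
Ȳ = 741785.40 / 12825.75 = 57.84 mm

X̄ = 71.66 mm, Ȳ = 57.84 mm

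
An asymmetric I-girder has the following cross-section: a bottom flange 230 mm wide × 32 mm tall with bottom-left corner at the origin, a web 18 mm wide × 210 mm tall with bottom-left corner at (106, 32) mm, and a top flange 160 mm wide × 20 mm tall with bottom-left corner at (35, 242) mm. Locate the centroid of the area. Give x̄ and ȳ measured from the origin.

bottom flange: A = 230 × 32 = 7360.00, centroid at (115.00, 16.00).
web: A = 18 × 210 = 3780.00, centroid at (115.00, 137.00).
top flange: A = 160 × 20 = 3200.00, centroid at (115.00, 252.00).
ΣA = 14340.00 mm²
ΣAx̄ = (7360.00)(115.00) + (3780.00)(115.00) + (3200.00)(115.00) = 1649100.00 mm³
ΣAȳ = (7360.00)(16.00) + (3780.00)(137.00) + (3200.00)(252.00) = 1442020.00 mm³
x̄ = 1649100.00 / 14340.00 = 115.00 mm
ȳ = 1442020.00 / 14340.00 = 100.56 mm

x̄ = 115.00 mm, ȳ = 100.56 mm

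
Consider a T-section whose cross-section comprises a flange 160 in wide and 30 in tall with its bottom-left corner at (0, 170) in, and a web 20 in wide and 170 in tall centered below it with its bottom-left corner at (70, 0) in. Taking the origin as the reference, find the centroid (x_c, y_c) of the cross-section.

x_c = 80.00 in, y_c = 143.54 in

Part | A | x̄ᵢ | ȳᵢ | A·x̄ᵢ | A·ȳᵢ
web | 3400.00 | 80.00 | 85.00 | 272000.00 | 289000.00
flange | 4800.00 | 80.00 | 185.00 | 384000.00 | 888000.00
Σ | 8200.00 |  |  | 656000.00 | 1177000.00
x_c = 656000.00 / 8200.00 = 80.00 in
y_c = 1177000.00 / 8200.00 = 143.54 in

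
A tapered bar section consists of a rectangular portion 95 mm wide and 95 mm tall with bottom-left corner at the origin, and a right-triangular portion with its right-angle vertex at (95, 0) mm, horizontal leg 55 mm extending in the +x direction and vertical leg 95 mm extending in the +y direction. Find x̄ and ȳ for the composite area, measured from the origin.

rectangular portion: A = 95 × 95 = 9025.00, centroid at (47.50, 47.50).
triangular portion: A = ½·55·95 = 2612.50, centroid at (113.33, 31.67).
ΣA = 11637.50 mm²
ΣAx̄ = (9025.00)(47.50) + (2612.50)(113.33) = 724770.83 mm³
ΣAȳ = (9025.00)(47.50) + (2612.50)(31.67) = 511416.67 mm³
x̄ = 724770.83 / 11637.50 = 62.28 mm
ȳ = 511416.67 / 11637.50 = 43.95 mm

x̄ = 62.28 mm, ȳ = 43.95 mm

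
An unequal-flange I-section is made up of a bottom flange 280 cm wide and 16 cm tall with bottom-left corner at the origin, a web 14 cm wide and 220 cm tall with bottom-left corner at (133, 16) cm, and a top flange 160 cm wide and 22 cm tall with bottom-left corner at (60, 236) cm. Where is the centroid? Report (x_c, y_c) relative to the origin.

x_c = 140.00 cm, y_c = 116.73 cm

bottom flange: A = 280 × 16 = 4480.00, centroid at (140.00, 8.00).
web: A = 14 × 220 = 3080.00, centroid at (140.00, 126.00).
top flange: A = 160 × 22 = 3520.00, centroid at (140.00, 247.00).
ΣA = 11080.00 cm²
ΣAx_c = (4480.00)(140.00) + (3080.00)(140.00) + (3520.00)(140.00) = 1551200.00 cm³
ΣAy_c = (4480.00)(8.00) + (3080.00)(126.00) + (3520.00)(247.00) = 1293360.00 cm³
x_c = 1551200.00 / 11080.00 = 140.00 cm
y_c = 1293360.00 / 11080.00 = 116.73 cm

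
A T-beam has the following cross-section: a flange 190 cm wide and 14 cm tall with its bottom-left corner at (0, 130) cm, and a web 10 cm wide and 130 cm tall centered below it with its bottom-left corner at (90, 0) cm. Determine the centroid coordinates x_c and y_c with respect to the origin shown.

x_c = 95.00 cm, y_c = 113.36 cm

web: A = 10 × 130 = 1300.00, centroid at (95.00, 65.00).
flange: A = 190 × 14 = 2660.00, centroid at (95.00, 137.00).
ΣA = 3960.00 cm²
ΣAx_c = (1300.00)(95.00) + (2660.00)(95.00) = 376200.00 cm³
ΣAy_c = (1300.00)(65.00) + (2660.00)(137.00) = 448920.00 cm³
x_c = 376200.00 / 3960.00 = 95.00 cm
y_c = 448920.00 / 3960.00 = 113.36 cm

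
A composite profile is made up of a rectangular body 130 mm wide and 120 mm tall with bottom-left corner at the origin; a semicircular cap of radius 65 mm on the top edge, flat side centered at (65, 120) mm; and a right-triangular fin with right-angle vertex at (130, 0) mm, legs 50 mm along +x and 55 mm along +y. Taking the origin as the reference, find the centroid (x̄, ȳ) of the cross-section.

Part | A | x̄ᵢ | ȳᵢ | A·x̄ᵢ | A·ȳᵢ
rectangular body | 15600.00 | 65.00 | 60.00 | 1014000.00 | 936000.00
semicircular top | 6636.61 | 65.00 | 147.59 | 431379.94 | 979477.07
triangular fin | 1375.00 | 146.67 | 18.33 | 201666.67 | 25208.33
Σ | 23611.61 |  |  | 1647046.61 | 1940685.40
x̄ = 1647046.61 / 23611.61 = 69.76 mm
ȳ = 1940685.40 / 23611.61 = 82.19 mm

x̄ = 69.76 mm, ȳ = 82.19 mm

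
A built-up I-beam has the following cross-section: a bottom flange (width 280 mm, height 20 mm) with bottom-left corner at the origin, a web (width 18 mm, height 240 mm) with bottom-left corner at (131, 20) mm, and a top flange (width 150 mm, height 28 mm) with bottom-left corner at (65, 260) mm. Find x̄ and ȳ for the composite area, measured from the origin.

x̄ = 140.00 mm, ȳ = 128.30 mm

bottom flange: A = 280 × 20 = 5600.00, centroid at (140.00, 10.00).
web: A = 18 × 240 = 4320.00, centroid at (140.00, 140.00).
top flange: A = 150 × 28 = 4200.00, centroid at (140.00, 274.00).
ΣA = 14120.00 mm²
ΣAx̄ = (5600.00)(140.00) + (4320.00)(140.00) + (4200.00)(140.00) = 1976800.00 mm³
ΣAȳ = (5600.00)(10.00) + (4320.00)(140.00) + (4200.00)(274.00) = 1811600.00 mm³
x̄ = 1976800.00 / 14120.00 = 140.00 mm
ȳ = 1811600.00 / 14120.00 = 128.30 mm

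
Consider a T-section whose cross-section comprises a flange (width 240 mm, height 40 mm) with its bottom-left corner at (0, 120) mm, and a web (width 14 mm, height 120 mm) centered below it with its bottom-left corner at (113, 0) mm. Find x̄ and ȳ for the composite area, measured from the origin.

web: A = 14 × 120 = 1680.00, centroid at (120.00, 60.00).
flange: A = 240 × 40 = 9600.00, centroid at (120.00, 140.00).
ΣA = 11280.00 mm², ΣAx̄ = 1353600.00 mm³, ΣAȳ = 1444800.00 mm³.
x̄ = 1353600.00/11280.00 = 120.00 mm; ȳ = 1444800.00/11280.00 = 128.09 mm.

x̄ = 120.00 mm, ȳ = 128.09 mm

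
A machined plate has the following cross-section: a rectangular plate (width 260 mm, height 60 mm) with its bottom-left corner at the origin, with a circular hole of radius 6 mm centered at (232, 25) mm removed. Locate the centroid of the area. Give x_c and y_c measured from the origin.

x_c = 129.26 mm, y_c = 30.04 mm

Part | A | x̄ᵢ | ȳᵢ | A·x̄ᵢ | A·ȳᵢ
plate | 15600.00 | 130.00 | 30.00 | 2028000.00 | 468000.00
hole | -113.10 | 232.00 | 25.00 | -26238.58 | -2827.43
Σ | 15486.90 |  |  | 2001761.42 | 465172.57
x_c = 2001761.42 / 15486.90 = 129.26 mm
y_c = 465172.57 / 15486.90 = 30.04 mm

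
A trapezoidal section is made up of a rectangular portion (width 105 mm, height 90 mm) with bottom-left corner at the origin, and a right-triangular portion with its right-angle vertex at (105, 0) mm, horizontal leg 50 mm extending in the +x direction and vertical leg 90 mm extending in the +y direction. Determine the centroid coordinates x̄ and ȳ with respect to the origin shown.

x̄ = 65.80 mm, ȳ = 42.12 mm

Part | A | x̄ᵢ | ȳᵢ | A·x̄ᵢ | A·ȳᵢ
rectangular portion | 9450.00 | 52.50 | 45.00 | 496125.00 | 425250.00
triangular portion | 2250.00 | 121.67 | 30.00 | 273750.00 | 67500.00
Σ | 11700.00 |  |  | 769875.00 | 492750.00
x̄ = 769875.00 / 11700.00 = 65.80 mm
ȳ = 492750.00 / 11700.00 = 42.12 mm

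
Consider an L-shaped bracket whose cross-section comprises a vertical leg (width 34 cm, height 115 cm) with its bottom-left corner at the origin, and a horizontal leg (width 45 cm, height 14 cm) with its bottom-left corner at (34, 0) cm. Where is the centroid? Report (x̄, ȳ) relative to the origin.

vertical leg: A = 34 × 115 = 3910.00, centroid at (17.00, 57.50).
horizontal leg: A = 45 × 14 = 630.00, centroid at (56.50, 7.00).
ΣA = 4540.00 cm², ΣAx̄ = 102065.00 cm³, ΣAȳ = 229235.00 cm³.
x̄ = 102065.00/4540.00 = 22.48 cm; ȳ = 229235.00/4540.00 = 50.49 cm.

x̄ = 22.48 cm, ȳ = 50.49 cm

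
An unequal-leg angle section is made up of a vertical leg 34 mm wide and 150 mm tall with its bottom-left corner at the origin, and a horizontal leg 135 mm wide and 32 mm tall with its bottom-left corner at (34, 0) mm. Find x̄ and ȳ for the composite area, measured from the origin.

vertical leg: A = 34 × 150 = 5100.00, centroid at (17.00, 75.00).
horizontal leg: A = 135 × 32 = 4320.00, centroid at (101.50, 16.00).
ΣA = 9420.00 mm²
ΣAx̄ = (5100.00)(17.00) + (4320.00)(101.50) = 525180.00 mm³
ΣAȳ = (5100.00)(75.00) + (4320.00)(16.00) = 451620.00 mm³
x̄ = 525180.00 / 9420.00 = 55.75 mm
ȳ = 451620.00 / 9420.00 = 47.94 mm

x̄ = 55.75 mm, ȳ = 47.94 mm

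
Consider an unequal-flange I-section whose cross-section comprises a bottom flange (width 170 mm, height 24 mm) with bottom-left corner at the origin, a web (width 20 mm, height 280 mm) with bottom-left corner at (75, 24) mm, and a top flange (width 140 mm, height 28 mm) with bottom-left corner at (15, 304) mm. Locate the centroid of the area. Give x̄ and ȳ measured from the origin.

Part | A | x̄ᵢ | ȳᵢ | A·x̄ᵢ | A·ȳᵢ
bottom flange | 4080.00 | 85.00 | 12.00 | 346800.00 | 48960.00
web | 5600.00 | 85.00 | 164.00 | 476000.00 | 918400.00
top flange | 3920.00 | 85.00 | 318.00 | 333200.00 | 1246560.00
Σ | 13600.00 |  |  | 1156000.00 | 2213920.00
x̄ = 1156000.00 / 13600.00 = 85.00 mm
ȳ = 2213920.00 / 13600.00 = 162.79 mm

x̄ = 85.00 mm, ȳ = 162.79 mm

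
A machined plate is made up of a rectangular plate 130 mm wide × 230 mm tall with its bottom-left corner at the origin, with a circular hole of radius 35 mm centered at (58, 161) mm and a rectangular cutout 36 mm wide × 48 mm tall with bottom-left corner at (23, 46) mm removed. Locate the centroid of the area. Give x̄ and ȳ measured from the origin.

x̄ = 67.81 mm, ȳ = 110.92 mm

Part | A | x̄ᵢ | ȳᵢ | A·x̄ᵢ | A·ȳᵢ
plate | 29900.00 | 65.00 | 115.00 | 1943500.00 | 3438500.00
hole 1 | -3848.45 | 58.00 | 161.00 | -223210.16 | -619600.61
hole 2 | -1728.00 | 41.00 | 70.00 | -70848.00 | -120960.00
Σ | 24323.55 |  |  | 1649441.84 | 2697939.39
x̄ = 1649441.84 / 24323.55 = 67.81 mm
ȳ = 2697939.39 / 24323.55 = 110.92 mm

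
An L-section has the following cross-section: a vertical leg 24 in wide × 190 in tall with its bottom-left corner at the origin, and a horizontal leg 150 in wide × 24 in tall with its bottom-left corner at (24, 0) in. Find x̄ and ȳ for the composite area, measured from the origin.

vertical leg: A = 24 × 190 = 4560.00, centroid at (12.00, 95.00).
horizontal leg: A = 150 × 24 = 3600.00, centroid at (99.00, 12.00).
ΣA = 8160.00 in²
ΣAx̄ = (4560.00)(12.00) + (3600.00)(99.00) = 411120.00 in³
ΣAȳ = (4560.00)(95.00) + (3600.00)(12.00) = 476400.00 in³
x̄ = 411120.00 / 8160.00 = 50.38 in
ȳ = 476400.00 / 8160.00 = 58.38 in

x̄ = 50.38 in, ȳ = 58.38 in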